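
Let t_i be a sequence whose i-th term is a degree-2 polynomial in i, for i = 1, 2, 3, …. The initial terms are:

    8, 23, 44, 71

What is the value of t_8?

1st diffs: 15, 21, 27.
2nd diffs: 6, 6 (constant).
So t_i = 3i^2 + 6i - 1.
Evaluating at i = 8 gives t_8 = 239.

239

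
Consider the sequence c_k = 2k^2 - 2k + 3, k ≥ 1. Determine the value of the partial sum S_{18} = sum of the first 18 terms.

Over k = 1..18: Σk = 171, Σk² = 2109.
Total = (2)·2109 + (-2)·171 + (3)·18 = 3930.

3930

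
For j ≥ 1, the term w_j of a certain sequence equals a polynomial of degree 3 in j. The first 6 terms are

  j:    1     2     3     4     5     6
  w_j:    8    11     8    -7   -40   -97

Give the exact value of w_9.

-472

1st diffs: 3, -3, -15, -33, -57.
2nd diffs: -6, -12, -18, -24.
3rd diffs: -6, -6, -6 (constant).
So w_j = -j^3 + 3j^2 + j + 5.
Evaluating at j = 9 gives w_9 = -472.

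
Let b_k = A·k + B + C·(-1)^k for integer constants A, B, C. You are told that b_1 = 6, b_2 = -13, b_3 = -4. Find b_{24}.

-123

Plug in k = 1, 2, 3: A + B - C = 6; 2A + B + C = -13; 3A + B - C = -4.
Subtracting the first from the second: A + 2C = -19.
Subtracting the second from the third: A - 2C = 9.
Solving: C = -7, A = -5, then B = 4.
So b_k = -5·k + 4 + (-7)·(-1)^k; at k=24 this is -123.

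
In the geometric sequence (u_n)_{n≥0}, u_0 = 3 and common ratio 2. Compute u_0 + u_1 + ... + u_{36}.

412316860413

u_n = 3·2^(n-0).
S = 3·(2^37 - 1)/(2 - 1) = 3·(137438953472 - 1)/(1) = 412316860413.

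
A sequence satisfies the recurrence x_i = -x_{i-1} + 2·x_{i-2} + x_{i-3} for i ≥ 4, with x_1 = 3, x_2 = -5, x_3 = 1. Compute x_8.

Compute successive terms:
x_4 = -8, x_5 = 5, x_6 = -20, x_7 = 22, x_8 = -57.

-57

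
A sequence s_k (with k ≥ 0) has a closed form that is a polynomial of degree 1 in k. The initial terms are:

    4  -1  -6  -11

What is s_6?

1st diffs: -5, -5, -5 (constant).
So s_k = -5k + 4.
Evaluating at k = 6 gives s_6 = -26.

-26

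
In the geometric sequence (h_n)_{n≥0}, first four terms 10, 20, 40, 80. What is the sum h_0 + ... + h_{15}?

655350

Common ratio r = 2.
h_n = 10·2^(n-0).
S = 10·(2^16 - 1)/(2 - 1) = 10·(65536 - 1)/(1) = 655350.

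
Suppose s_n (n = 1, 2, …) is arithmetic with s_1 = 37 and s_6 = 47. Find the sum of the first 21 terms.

Common difference d = (47 - 37) / (6 - 1) = 2.
s_n = 37 + (n - 1)·2.
s_{21} = 77; S = 21·(37 + 77)/2 = 1197.

1197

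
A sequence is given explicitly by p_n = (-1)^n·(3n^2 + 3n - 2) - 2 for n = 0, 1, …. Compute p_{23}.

-1656

(-1)^23 = -1; 3n^2 + 3n - 2 at n=23 is 1654; so p_{23} = -1656.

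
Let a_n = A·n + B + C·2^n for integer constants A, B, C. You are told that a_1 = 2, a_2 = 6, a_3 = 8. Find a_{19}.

-524176

At n = 1, 2, 3: A + B + 2C = 2; 2A + B + 4C = 6; 3A + B + 8C = 8.
Subtracting the first from the second: A + 2C = 4.
Subtracting the second from the third: A + 4C = 2.
Solving: C = -1, A = 6, then B = -2.
Hence a_{19} = 6·19 + (-2) + (-1)·524288 = -524176.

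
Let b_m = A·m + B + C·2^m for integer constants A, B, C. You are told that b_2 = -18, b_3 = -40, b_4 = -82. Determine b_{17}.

-655388

At m = 2, 3, 4: 2A + B + 4C = -18; 3A + B + 8C = -40; 4A + B + 16C = -82.
Subtracting the first from the second: A + 4C = -22.
Subtracting the second from the third: A + 8C = -42.
Solving: C = -5, A = -2, then B = 6.
So b_m = -2·m + 6 + (-5)·2^m; at m=17 this is -655388.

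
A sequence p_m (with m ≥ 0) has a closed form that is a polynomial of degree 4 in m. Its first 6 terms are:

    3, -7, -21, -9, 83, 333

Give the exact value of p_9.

5313

1st diffs: -10, -14, 12, 92, 250.
2nd diffs: -4, 26, 80, 158.
3rd diffs: 30, 54, 78.
4th diffs: 24, 24 (constant).
So p_m = m^4 - m^3 - 6m^2 - 4m + 3.
Evaluating at m = 9 gives p_9 = 5313.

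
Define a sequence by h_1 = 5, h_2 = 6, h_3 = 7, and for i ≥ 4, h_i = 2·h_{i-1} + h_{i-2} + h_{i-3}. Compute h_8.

Compute successive terms:
h_4 = 25;  h_5 = 63;  h_6 = 158;  h_7 = 404;  h_8 = 1029.

1029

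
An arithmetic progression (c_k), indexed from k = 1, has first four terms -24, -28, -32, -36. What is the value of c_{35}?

Common difference d = -4.
c_k = -24 + (k - 1)·(-4).
c_{35} = -24 + 34·(-4) = -160.

-160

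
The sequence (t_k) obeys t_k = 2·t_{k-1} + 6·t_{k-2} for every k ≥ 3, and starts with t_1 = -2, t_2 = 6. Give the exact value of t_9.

15840

Step forward from the initial values:
t_3 = 0; t_4 = 36; t_5 = 72; t_6 = 360; t_7 = 1152; t_8 = 4464; t_9 = 15840.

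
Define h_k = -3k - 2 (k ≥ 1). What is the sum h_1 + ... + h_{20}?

Over k = 1..20: Σk = 210.
Total = (-3)·210 + (-2)·20 = -670.

-670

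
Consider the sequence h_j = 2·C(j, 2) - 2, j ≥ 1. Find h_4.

C(4, 2) = 6, so h_4 = 10.

10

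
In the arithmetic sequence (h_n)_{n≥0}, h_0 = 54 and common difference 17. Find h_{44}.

h_n = 54 + (n - 0)·17.
h_{44} = 54 + 44·17 = 802.

802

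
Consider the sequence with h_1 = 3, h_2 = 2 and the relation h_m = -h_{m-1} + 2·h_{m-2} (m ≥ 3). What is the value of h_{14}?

-2728

Applying the relation repeatedly:
h_3 = 4;  h_4 = 0;  h_5 = 8;  …;  h_{11} = 344;  h_{12} = -680;  h_{13} = 1368;  h_{14} = -2728.
(Characteristic roots are 1 and -2.)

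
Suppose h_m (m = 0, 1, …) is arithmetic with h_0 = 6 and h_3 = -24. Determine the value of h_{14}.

Common difference d = (-24 - 6) / (3 - 0) = -10.
h_m = 6 + (m - 0)·(-10).
h_{14} = 6 + 14·(-10) = -134.

-134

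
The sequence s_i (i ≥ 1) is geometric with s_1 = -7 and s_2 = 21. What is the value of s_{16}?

100442349

Common ratio r = -3.
s_i = (-7)·(-3)^(i-1).
s_{16} = (-7)·(-3)^15 = 100442349.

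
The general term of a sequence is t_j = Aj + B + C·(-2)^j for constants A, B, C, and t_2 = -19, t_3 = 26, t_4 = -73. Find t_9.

2024

Plug in j = 2, 3, 4: 2A + B + 4C = -19; 3A + B - 8C = 26; 4A + B + 16C = -73.
Subtracting the first from the second: A - 12C = 45.
Subtracting the second from the third: A + 24C = -99.
Solving: C = -4, A = -3, then B = 3.
Therefore t_9 = -27 + 3 + (-4)·(-512) = 2024.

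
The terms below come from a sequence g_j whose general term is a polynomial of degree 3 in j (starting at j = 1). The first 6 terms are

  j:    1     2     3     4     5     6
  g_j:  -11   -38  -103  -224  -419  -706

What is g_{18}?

-17878

1st diffs: -27, -65, -121, -195, -287.
2nd diffs: -38, -56, -74, -92.
3rd diffs: -18, -18, -18 (constant).
Newton forward-difference form: g_j = -11 + (-27)·C(j-1,1) + (-38)·C(j-1,2) + (-18)·C(j-1,3).
At j = 18: j-1 = 17, so g_{18} = -11 - 459 - 5168 - 12240 = -17878.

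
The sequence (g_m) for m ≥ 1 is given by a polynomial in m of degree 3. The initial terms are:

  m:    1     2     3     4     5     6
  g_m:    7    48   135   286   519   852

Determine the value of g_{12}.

5958

1st diffs: 41, 87, 151, 233, 333.
2nd diffs: 46, 64, 82, 100.
3rd diffs: 18, 18, 18 (constant).
Newton forward-difference form: g_m = 7 + 41·C(m-1,1) + 46·C(m-1,2) + 18·C(m-1,3).
At m = 12: m-1 = 11, so g_{12} = 7 + 451 + 2530 + 2970 = 5958.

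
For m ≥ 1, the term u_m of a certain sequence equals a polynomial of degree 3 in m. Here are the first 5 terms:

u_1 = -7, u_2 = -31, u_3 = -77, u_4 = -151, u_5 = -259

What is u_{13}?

1st diffs: -24, -46, -74, -108.
2nd diffs: -22, -28, -34.
3rd diffs: -6, -6 (constant).
Newton forward-difference form: u_m = -7 + (-24)·C(m-1,1) + (-22)·C(m-1,2) + (-6)·C(m-1,3).
At m = 13: m-1 = 12, so u_{13} = -7 - 288 - 1452 - 1320 = -3067.

-3067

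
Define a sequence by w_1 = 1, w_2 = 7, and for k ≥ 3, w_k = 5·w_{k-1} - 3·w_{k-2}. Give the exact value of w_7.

11093

Applying the relation repeatedly:
w_3 = 32; w_4 = 139; w_5 = 599; w_6 = 2578; w_7 = 11093.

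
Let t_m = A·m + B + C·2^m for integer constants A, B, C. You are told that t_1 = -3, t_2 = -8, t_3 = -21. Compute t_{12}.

Write the equations: A + B + 2C = -3; 2A + B + 4C = -8; 3A + B + 8C = -21.
Subtracting the first from the second: A + 2C = -5.
Subtracting the second from the third: A + 4C = -13.
Solving: C = -4, A = 3, then B = 2.
So t_m = 3·m + 2 + (-4)·2^m; at m=12 this is -16346.

-16346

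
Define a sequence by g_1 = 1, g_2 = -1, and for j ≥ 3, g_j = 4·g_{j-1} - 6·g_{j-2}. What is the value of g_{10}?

6896

Step forward from the initial values:
g_3 = -10;  g_4 = -34;  g_5 = -76;  g_6 = -100;  g_7 = 56;  g_8 = 824;  g_9 = 2960;  g_{10} = 6896.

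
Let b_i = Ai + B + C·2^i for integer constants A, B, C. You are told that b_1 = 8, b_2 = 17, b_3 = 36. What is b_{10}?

At i = 1, 2, 3: A + B + 2C = 8; 2A + B + 4C = 17; 3A + B + 8C = 36.
Subtracting the first from the second: A + 2C = 9.
Subtracting the second from the third: A + 4C = 19.
Solving: C = 5, A = -1, then B = -1.
Hence b_{10} = -1·10 + (-1) + 5·1024 = 5109.

5109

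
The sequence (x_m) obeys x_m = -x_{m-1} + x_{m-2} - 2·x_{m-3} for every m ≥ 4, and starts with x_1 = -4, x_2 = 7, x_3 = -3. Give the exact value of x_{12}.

4091

x_4 = 18  x_5 = -35  x_6 = 59  x_7 = -130  x_8 = 259  x_9 = -507  x_{10} = 1026  x_{11} = -2051  x_{12} = 4091.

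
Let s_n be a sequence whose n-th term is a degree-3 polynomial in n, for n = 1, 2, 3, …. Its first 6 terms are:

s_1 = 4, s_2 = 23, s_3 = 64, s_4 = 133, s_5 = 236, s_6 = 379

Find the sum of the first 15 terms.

1st diffs: 19, 41, 69, 103, 143.
2nd diffs: 22, 28, 34, 40.
3rd diffs: 6, 6, 6 (constant).
So s_n = n^3 + 5n^2 - 3n + 1.
Continuing: …, 568, 809, 1108, 1471, …, s_{15} = 4456.
Summing n = 1..15 (15 terms) gives 20255.

20255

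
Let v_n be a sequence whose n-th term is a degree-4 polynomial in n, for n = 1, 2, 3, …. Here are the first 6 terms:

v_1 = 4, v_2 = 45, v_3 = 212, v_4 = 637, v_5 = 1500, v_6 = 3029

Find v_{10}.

1st diffs: 41, 167, 425, 863, 1529.
2nd diffs: 126, 258, 438, 666.
3rd diffs: 132, 180, 228.
4th diffs: 48, 48 (constant).
Newton forward-difference form: v_n = 4 + 41·C(n-1,1) + 126·C(n-1,2) + 132·C(n-1,3) + 48·C(n-1,4).
At n = 10: n-1 = 9, so v_{10} = 4 + 369 + 4536 + 11088 + 6048 = 22045.

22045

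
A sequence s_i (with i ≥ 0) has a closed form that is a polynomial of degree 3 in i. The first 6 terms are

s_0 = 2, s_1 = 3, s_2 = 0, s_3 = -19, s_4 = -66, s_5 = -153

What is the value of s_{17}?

1st diffs: 1, -3, -19, -47, -87.
2nd diffs: -4, -16, -28, -40.
3rd diffs: -12, -12, -12 (constant).
Newton forward-difference form: s_i = 2 + 1·C(i,1) + (-4)·C(i,2) + (-12)·C(i,3).
At i = 17: i = 17, so s_{17} = 2 + 17 - 544 - 8160 = -8685.

-8685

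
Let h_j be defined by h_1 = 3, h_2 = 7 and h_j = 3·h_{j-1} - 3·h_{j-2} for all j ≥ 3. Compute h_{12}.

486

Iterate the recurrence:
h_3 = 12, h_4 = 15, h_5 = 9, h_6 = -18, h_7 = -81, h_8 = -189, h_9 = -324, h_{10} = -405, h_{11} = -243, h_{12} = 486.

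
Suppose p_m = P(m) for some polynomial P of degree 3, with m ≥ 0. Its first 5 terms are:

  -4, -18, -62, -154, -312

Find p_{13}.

-7674

1st diffs: -14, -44, -92, -158.
2nd diffs: -30, -48, -66.
3rd diffs: -18, -18 (constant).
Newton forward-difference form: p_m = -4 + (-14)·C(m,1) + (-30)·C(m,2) + (-18)·C(m,3).
At m = 13: m = 13, so p_{13} = -4 - 182 - 2340 - 5148 = -7674.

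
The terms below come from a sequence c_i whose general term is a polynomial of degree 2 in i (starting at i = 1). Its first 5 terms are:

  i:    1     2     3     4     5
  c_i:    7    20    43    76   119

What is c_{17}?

1415

1st diffs: 13, 23, 33, 43.
2nd diffs: 10, 10, 10 (constant).
So c_i = 5i^2 - 2i + 4.
Evaluating at i = 17 gives c_{17} = 1415.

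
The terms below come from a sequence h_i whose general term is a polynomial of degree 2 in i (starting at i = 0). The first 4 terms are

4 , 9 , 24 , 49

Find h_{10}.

504

1st diffs: 5, 15, 25.
2nd diffs: 10, 10 (constant).
So h_i = 5i^2 + 4.
Evaluating at i = 10 gives h_{10} = 504.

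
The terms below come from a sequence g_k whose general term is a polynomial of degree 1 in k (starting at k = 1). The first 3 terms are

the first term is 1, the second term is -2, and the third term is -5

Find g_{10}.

1st diffs: -3, -3 (constant).
So g_k = -3k + 4.
Evaluating at k = 10 gives g_{10} = -26.

-26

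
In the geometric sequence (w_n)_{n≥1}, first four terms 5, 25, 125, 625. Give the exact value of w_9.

1953125

Common ratio r = 5.
w_n = 5·5^(n-1).
w_9 = 5·5^8 = 1953125.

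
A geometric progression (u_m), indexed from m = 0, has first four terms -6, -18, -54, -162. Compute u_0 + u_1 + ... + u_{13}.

-14348904

Common ratio r = 3.
u_m = (-6)·3^(m-0).
S = (-6)·(3^14 - 1)/(3 - 1) = (-6)·(4782969 - 1)/(2) = -14348904.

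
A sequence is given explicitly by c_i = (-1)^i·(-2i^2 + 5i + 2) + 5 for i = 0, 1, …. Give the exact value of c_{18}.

-551

(-1)^18 = 1; -2i^2 + 5i + 2 at i=18 is -556; so c_{18} = -551.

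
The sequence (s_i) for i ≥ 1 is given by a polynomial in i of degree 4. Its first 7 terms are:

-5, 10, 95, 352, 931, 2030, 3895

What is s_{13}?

1st diffs: 15, 85, 257, 579, 1099, 1865.
2nd diffs: 70, 172, 322, 520, 766.
3rd diffs: 102, 150, 198, 246.
4th diffs: 48, 48, 48 (constant).
Newton forward-difference form: s_i = -5 + 15·C(i-1,1) + 70·C(i-1,2) + 102·C(i-1,3) + 48·C(i-1,4).
At i = 13: i-1 = 12, so s_{13} = -5 + 180 + 4620 + 22440 + 23760 = 50995.

50995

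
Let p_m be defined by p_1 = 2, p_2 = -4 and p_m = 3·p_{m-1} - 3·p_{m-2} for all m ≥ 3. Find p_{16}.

-30618

Applying the relation repeatedly:
p_3 = -18; p_4 = -42; p_5 = -72; …; p_{13} = 1458; p_{14} = -2916; p_{15} = -13122; p_{16} = -30618.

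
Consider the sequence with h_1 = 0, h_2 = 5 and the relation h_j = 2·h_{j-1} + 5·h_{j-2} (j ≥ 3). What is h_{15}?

34469110

Applying the relation repeatedly:
h_3 = 10;  h_4 = 45;  h_5 = 140;  …;  h_{12} = 839845;  h_{13} = 2896740;  h_{14} = 9992705;  h_{15} = 34469110.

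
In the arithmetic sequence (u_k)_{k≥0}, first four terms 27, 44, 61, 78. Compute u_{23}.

Common difference d = 17.
u_k = 27 + (k - 0)·17.
u_{23} = 27 + 23·17 = 418.

418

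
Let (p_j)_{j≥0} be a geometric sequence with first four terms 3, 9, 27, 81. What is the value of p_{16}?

Common ratio r = 3.
p_j = 3·3^(j-0).
p_{16} = 3·3^16 = 129140163.

129140163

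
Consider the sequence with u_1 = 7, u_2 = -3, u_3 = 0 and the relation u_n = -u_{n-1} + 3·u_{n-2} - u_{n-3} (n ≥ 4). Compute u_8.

u_4 = -16, u_5 = 19, u_6 = -67, u_7 = 140, u_8 = -360.

-360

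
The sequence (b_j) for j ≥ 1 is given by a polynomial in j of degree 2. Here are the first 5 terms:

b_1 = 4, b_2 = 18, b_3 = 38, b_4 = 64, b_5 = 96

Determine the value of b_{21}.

1424

1st diffs: 14, 20, 26, 32.
2nd diffs: 6, 6, 6 (constant).
Newton forward-difference form: b_j = 4 + 14·C(j-1,1) + 6·C(j-1,2).
At j = 21: j-1 = 20, so b_{21} = 4 + 280 + 1140 = 1424.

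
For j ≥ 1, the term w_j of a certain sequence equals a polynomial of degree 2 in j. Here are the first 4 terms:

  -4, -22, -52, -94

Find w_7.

-292

1st diffs: -18, -30, -42.
2nd diffs: -12, -12 (constant).
Newton forward-difference form: w_j = -4 + (-18)·C(j-1,1) + (-12)·C(j-1,2).
At j = 7: j-1 = 6, so w_7 = -4 - 108 - 180 = -292.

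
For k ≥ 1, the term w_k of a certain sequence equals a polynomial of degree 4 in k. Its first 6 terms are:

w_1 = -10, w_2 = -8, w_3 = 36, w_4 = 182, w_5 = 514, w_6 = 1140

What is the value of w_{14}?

37612

1st diffs: 2, 44, 146, 332, 626.
2nd diffs: 42, 102, 186, 294.
3rd diffs: 60, 84, 108.
4th diffs: 24, 24 (constant).
So w_k = k^4 - 4k^2 - k - 6.
Evaluating at k = 14 gives w_{14} = 37612.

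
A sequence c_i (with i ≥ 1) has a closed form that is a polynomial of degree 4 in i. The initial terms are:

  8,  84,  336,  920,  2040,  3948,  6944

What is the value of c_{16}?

1st diffs: 76, 252, 584, 1120, 1908, 2996.
2nd diffs: 176, 332, 536, 788, 1088.
3rd diffs: 156, 204, 252, 300.
4th diffs: 48, 48, 48 (constant).
Newton forward-difference form: c_i = 8 + 76·C(i-1,1) + 176·C(i-1,2) + 156·C(i-1,3) + 48·C(i-1,4).
At i = 16: i-1 = 15, so c_{16} = 8 + 1140 + 18480 + 70980 + 65520 = 156128.

156128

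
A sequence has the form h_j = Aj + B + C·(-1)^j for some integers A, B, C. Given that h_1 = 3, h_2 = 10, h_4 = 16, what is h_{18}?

The three given values yield: A + B - C = 3; 2A + B + C = 10; 4A + B + C = 16.
Subtracting the first from the second: A + 2C = 7.
Subtracting the second from the third: 2A = 6.
Solving: C = 2, A = 3, then B = 2.
Therefore h_{18} = 54 + 2 + 2·1 = 58.

58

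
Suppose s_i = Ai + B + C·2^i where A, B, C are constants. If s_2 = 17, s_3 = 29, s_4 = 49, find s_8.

545

At i = 2, 3, 4: 2A + B + 4C = 17; 3A + B + 8C = 29; 4A + B + 16C = 49.
Subtracting the first from the second: A + 4C = 12.
Subtracting the second from the third: A + 8C = 20.
Solving: C = 2, A = 4, then B = 1.
So s_i = 4·i + 1 + 2·2^i; at i=8 this is 545.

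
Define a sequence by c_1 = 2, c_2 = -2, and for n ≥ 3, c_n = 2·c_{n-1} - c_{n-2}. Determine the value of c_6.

-18

c_3 = -6;  c_4 = -10;  c_5 = -14;  c_6 = -18.
(Characteristic roots are 1 and 1.)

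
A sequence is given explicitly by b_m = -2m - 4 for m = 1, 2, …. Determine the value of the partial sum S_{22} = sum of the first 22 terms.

-594

Over m = 1..22: Σm = 253.
Total = (-2)·253 + (-4)·22 = -594.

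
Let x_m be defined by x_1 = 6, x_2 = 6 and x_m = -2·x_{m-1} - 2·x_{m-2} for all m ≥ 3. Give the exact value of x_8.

-144

x_3 = -24, x_4 = 36, x_5 = -24, x_6 = -24, x_7 = 96, x_8 = -144.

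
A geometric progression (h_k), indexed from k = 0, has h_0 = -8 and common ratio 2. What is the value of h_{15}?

h_k = (-8)·2^(k-0).
h_{15} = (-8)·2^15 = -262144.

-262144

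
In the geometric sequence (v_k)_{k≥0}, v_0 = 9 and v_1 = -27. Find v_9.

Common ratio r = -3.
v_k = 9·(-3)^(k-0).
v_9 = 9·(-3)^9 = -177147.

-177147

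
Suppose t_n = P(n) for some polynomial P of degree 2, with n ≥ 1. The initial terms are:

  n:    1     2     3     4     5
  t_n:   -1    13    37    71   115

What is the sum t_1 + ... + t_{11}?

2409

1st diffs: 14, 24, 34, 44.
2nd diffs: 10, 10, 10 (constant).
So t_n = 5n^2 - n - 5.
Continuing: …, 169, 233, 307, 391, …, t_{11} = 589.
Summing n = 1..11 (11 terms) gives 2409.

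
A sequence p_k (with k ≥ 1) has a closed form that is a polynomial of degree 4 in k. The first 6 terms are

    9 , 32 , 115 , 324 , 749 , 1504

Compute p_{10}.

10944

1st diffs: 23, 83, 209, 425, 755.
2nd diffs: 60, 126, 216, 330.
3rd diffs: 66, 90, 114.
4th diffs: 24, 24 (constant).
Newton forward-difference form: p_k = 9 + 23·C(k-1,1) + 60·C(k-1,2) + 66·C(k-1,3) + 24·C(k-1,4).
At k = 10: k-1 = 9, so p_{10} = 9 + 207 + 2160 + 5544 + 3024 = 10944.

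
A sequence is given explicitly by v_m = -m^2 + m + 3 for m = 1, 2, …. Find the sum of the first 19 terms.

-2223

Over m = 1..19: Σm = 190, Σm² = 2470.
Total = (-1)·2470 + (1)·190 + (3)·19 = -2223.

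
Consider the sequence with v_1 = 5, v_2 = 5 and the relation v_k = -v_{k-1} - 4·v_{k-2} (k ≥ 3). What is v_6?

-115

Applying the relation repeatedly:
v_3 = -25  v_4 = 5  v_5 = 95  v_6 = -115.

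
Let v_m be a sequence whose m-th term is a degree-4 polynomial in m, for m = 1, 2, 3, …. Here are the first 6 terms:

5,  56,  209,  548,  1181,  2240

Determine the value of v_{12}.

27956

1st diffs: 51, 153, 339, 633, 1059.
2nd diffs: 102, 186, 294, 426.
3rd diffs: 84, 108, 132.
4th diffs: 24, 24 (constant).
So v_m = m^4 + 4m^3 + 2m^2 + 2m - 4.
Evaluating at m = 12 gives v_{12} = 27956.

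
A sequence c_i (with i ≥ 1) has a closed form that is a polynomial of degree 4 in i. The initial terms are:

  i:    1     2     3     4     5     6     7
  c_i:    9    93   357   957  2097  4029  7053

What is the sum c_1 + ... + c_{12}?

1st diffs: 84, 264, 600, 1140, 1932, 3024.
2nd diffs: 180, 336, 540, 792, 1092.
3rd diffs: 156, 204, 252, 300.
4th diffs: 48, 48, 48 (constant).
Newton forward-difference form: c_i = 9 + 84·C(i-1,1) + 180·C(i-1,2) + 156·C(i-1,3) + 48·C(i-1,4).
Continuing: …, 11517, 17817, 26397, 37749, …, c_{12} = 52413.
Summing i = 1..12 (12 terms) gives 160488.

160488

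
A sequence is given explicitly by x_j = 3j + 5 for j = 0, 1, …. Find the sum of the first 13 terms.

Over j = 0..12: Σj = 78.
Total = (3)·78 + (5)·13 = 299.

299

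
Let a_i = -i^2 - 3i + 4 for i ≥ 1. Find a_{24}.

-644

a_{24} = -1·24^2 - 3·24 + 4 = -644.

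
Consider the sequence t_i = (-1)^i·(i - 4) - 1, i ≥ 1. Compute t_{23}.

(-1)^23 = -1; i - 4 at i=23 is 19; so t_{23} = -20.

-20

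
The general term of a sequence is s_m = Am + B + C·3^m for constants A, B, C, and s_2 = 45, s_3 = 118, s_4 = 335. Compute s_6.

2929

Write the equations: 2A + B + 9C = 45; 3A + B + 27C = 118; 4A + B + 81C = 335.
Subtracting the first from the second: A + 18C = 73.
Subtracting the second from the third: A + 54C = 217.
Solving: C = 4, A = 1, then B = 7.
Hence s_6 = 1·6 + 7 + 4·729 = 2929.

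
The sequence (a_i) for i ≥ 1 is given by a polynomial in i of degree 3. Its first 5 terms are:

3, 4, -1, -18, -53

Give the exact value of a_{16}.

-3342

1st diffs: 1, -5, -17, -35.
2nd diffs: -6, -12, -18.
3rd diffs: -6, -6 (constant).
So a_i = -i^3 + 3i^2 - i + 2.
Evaluating at i = 16 gives a_{16} = -3342.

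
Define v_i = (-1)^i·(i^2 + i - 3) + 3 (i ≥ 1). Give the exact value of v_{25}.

-644

(-1)^25 = -1; i^2 + i - 3 at i=25 is 647; so v_{25} = -644.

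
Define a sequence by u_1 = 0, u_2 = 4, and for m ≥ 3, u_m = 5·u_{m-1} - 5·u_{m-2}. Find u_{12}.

2487500

Applying the relation repeatedly:
u_3 = 20, u_4 = 80, u_5 = 300, u_6 = 1100, u_7 = 4000, u_8 = 14500, u_9 = 52500, u_{10} = 190000, u_{11} = 687500, u_{12} = 2487500.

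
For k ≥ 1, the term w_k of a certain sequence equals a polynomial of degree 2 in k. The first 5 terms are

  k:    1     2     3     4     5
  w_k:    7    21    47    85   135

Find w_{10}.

565

1st diffs: 14, 26, 38, 50.
2nd diffs: 12, 12, 12 (constant).
Newton forward-difference form: w_k = 7 + 14·C(k-1,1) + 12·C(k-1,2).
At k = 10: k-1 = 9, so w_{10} = 7 + 126 + 432 = 565.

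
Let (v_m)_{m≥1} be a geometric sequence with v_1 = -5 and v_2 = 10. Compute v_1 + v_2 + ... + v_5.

Common ratio r = -2.
v_m = (-5)·(-2)^(m-1).
S = (-5)·((-2)^5 - 1)/(-2 - 1) = (-5)·(-32 - 1)/(-3) = -55.

-55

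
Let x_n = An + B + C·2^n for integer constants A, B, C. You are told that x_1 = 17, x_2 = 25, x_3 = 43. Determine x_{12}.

At n = 1, 2, 3: A + B + 2C = 17; 2A + B + 4C = 25; 3A + B + 8C = 43.
Subtracting the first from the second: A + 2C = 8.
Subtracting the second from the third: A + 4C = 18.
Solving: C = 5, A = -2, then B = 9.
Therefore x_{12} = -24 + 9 + 5·4096 = 20465.

20465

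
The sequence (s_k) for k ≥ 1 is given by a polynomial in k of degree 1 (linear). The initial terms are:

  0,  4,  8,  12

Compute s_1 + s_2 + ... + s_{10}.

180

1st diffs: 4, 4, 4 (constant).
So s_k = 4k - 4.
Continuing: …, 16, 20, 24, 28, …, s_{10} = 36.
Summing k = 1..10 (10 terms) gives 180.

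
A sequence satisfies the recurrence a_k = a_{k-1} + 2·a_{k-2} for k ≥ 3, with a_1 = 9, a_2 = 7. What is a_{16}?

174759

Applying the relation repeatedly:
a_3 = 25; a_4 = 39; a_5 = 89; …; a_{13} = 21849; a_{14} = 43687; a_{15} = 87385; a_{16} = 174759.
(Characteristic roots are 2 and -1.)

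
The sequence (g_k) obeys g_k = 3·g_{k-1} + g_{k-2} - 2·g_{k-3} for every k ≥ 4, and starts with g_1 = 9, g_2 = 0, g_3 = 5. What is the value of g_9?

-731

Step forward from the initial values:
g_4 = -3; g_5 = -4; g_6 = -25; g_7 = -73; g_8 = -236; g_9 = -731.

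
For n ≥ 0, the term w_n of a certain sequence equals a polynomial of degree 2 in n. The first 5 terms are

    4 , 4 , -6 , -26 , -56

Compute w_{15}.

-1046

1st diffs: 0, -10, -20, -30.
2nd diffs: -10, -10, -10 (constant).
Newton forward-difference form: w_n = 4 + (-10)·C(n,2).
At n = 15: n = 15, so w_{15} = 4 - 1050 = -1046.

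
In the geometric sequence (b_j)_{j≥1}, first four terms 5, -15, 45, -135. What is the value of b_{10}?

Common ratio r = -3.
b_j = 5·(-3)^(j-1).
b_{10} = 5·(-3)^9 = -98415.

-98415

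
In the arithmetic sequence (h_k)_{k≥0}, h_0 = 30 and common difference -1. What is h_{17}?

h_k = 30 + (k - 0)·(-1).
h_{17} = 30 + 17·(-1) = 13.

13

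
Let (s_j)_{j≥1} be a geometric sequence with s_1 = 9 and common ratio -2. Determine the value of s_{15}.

s_j = 9·(-2)^(j-1).
s_{15} = 9·(-2)^14 = 147456.

147456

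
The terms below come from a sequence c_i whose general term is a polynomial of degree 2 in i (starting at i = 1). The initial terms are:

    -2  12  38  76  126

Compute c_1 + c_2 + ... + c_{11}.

1st diffs: 14, 26, 38, 50.
2nd diffs: 12, 12, 12 (constant).
Newton forward-difference form: c_i = -2 + 14·C(i-1,1) + 12·C(i-1,2).
Continuing: …, 188, 262, 348, 446, …, c_{11} = 678.
Summing i = 1..11 (11 terms) gives 2728.

2728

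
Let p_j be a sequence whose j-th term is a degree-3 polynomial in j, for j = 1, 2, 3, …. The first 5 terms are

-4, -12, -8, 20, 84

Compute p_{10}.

1364

1st diffs: -8, 4, 28, 64.
2nd diffs: 12, 24, 36.
3rd diffs: 12, 12 (constant).
Newton forward-difference form: p_j = -4 + (-8)·C(j-1,1) + 12·C(j-1,2) + 12·C(j-1,3).
At j = 10: j-1 = 9, so p_{10} = -4 - 72 + 432 + 1008 = 1364.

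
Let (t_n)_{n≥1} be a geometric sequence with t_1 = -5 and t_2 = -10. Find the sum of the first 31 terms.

Common ratio r = 2.
t_n = (-5)·2^(n-1).
S = (-5)·(2^31 - 1)/(2 - 1) = (-5)·(2147483648 - 1)/(1) = -10737418235.

-10737418235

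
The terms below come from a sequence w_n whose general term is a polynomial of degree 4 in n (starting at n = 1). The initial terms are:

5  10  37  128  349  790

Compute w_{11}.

1st diffs: 5, 27, 91, 221, 441.
2nd diffs: 22, 64, 130, 220.
3rd diffs: 42, 66, 90.
4th diffs: 24, 24 (constant).
Newton forward-difference form: w_n = 5 + 5·C(n-1,1) + 22·C(n-1,2) + 42·C(n-1,3) + 24·C(n-1,4).
At n = 11: n-1 = 10, so w_{11} = 5 + 50 + 990 + 5040 + 5040 = 11125.

11125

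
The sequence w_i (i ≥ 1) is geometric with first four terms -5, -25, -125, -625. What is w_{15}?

Common ratio r = 5.
w_i = (-5)·5^(i-1).
w_{15} = (-5)·5^14 = -30517578125.

-30517578125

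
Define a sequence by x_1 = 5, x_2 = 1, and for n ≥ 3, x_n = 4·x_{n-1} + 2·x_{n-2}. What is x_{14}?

Compute successive terms:
x_3 = 14;  x_4 = 58;  x_5 = 260;  …;  x_{11} = 2016224;  x_{12} = 8971168;  x_{13} = 39917120;  x_{14} = 177610816.

177610816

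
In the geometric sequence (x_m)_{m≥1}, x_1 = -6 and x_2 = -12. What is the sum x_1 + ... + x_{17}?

-786426

Common ratio r = 2.
x_m = (-6)·2^(m-1).
S = (-6)·(2^17 - 1)/(2 - 1) = (-6)·(131072 - 1)/(1) = -786426.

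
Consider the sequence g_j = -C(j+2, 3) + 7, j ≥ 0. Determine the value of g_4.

-13

C(6, 3) = 20, so g_4 = -13.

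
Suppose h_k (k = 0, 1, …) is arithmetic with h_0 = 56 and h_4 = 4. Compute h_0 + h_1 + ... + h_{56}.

Common difference d = (4 - 56) / (4 - 0) = -13.
h_k = 56 + (k - 0)·(-13).
h_{56} = -672; S = 57·(56 + (-672))/2 = -17556.

-17556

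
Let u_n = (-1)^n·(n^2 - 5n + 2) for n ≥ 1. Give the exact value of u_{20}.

(-1)^20 = 1; n^2 - 5n + 2 at n=20 is 302; so u_{20} = 302.

302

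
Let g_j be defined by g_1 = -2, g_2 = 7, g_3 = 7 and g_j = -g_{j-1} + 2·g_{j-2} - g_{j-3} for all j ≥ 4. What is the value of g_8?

54

g_4 = 9;  g_5 = -2;  g_6 = 13;  g_7 = -26;  g_8 = 54.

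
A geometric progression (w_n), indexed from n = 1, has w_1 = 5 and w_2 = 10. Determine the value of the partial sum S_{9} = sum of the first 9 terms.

Common ratio r = 2.
w_n = 5·2^(n-1).
S = 5·(2^9 - 1)/(2 - 1) = 5·(512 - 1)/(1) = 2555.

2555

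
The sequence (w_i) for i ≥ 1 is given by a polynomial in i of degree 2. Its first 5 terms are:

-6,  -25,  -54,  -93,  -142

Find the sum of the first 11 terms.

-2761

1st diffs: -19, -29, -39, -49.
2nd diffs: -10, -10, -10 (constant).
Newton forward-difference form: w_i = -6 + (-19)·C(i-1,1) + (-10)·C(i-1,2).
Continuing: …, -201, -270, -349, -438, …, w_{11} = -646.
Summing i = 1..11 (11 terms) gives -2761.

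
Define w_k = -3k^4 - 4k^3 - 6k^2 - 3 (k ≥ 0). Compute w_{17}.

-271952

w_{17} = -3·17^4 - 4·17^3 - 6·17^2 - 3 = -271952.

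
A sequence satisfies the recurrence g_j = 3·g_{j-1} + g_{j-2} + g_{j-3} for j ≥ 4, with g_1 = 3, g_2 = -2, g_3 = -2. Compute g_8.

-731

Iterate the recurrence:
g_4 = -5; g_5 = -19; g_6 = -64; g_7 = -216; g_8 = -731.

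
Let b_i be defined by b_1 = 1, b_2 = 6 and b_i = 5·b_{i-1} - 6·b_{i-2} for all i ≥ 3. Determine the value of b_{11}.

Step forward from the initial values:
b_3 = 24, b_4 = 84, b_5 = 276, b_6 = 876, b_7 = 2724, b_8 = 8364, b_9 = 25476, b_{10} = 77196, b_{11} = 233124.
(Characteristic roots are 3 and 2.)

233124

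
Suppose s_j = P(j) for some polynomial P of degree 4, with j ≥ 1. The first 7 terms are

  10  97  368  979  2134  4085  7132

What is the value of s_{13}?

71278

1st diffs: 87, 271, 611, 1155, 1951, 3047.
2nd diffs: 184, 340, 544, 796, 1096.
3rd diffs: 156, 204, 252, 300.
4th diffs: 48, 48, 48 (constant).
So s_j = 2j^4 + 6j^3 + 6j^2 - 3j - 1.
Evaluating at j = 13 gives s_{13} = 71278.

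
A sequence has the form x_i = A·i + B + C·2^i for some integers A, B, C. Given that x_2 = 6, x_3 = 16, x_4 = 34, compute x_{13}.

At i = 2, 3, 4: 2A + B + 4C = 6; 3A + B + 8C = 16; 4A + B + 16C = 34.
Subtracting the first from the second: A + 4C = 10.
Subtracting the second from the third: A + 8C = 18.
Solving: C = 2, A = 2, then B = -6.
So x_i = 2·i + (-6) + 2·2^i; at i=13 this is 16404.

16404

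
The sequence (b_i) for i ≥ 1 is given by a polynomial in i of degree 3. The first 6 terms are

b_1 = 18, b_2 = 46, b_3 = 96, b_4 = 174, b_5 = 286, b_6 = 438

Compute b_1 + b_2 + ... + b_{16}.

1st diffs: 28, 50, 78, 112, 152.
2nd diffs: 22, 28, 34, 40.
3rd diffs: 6, 6, 6 (constant).
Newton forward-difference form: b_i = 18 + 28·C(i-1,1) + 22·C(i-1,2) + 6·C(i-1,3).
Continuing: …, 636, 886, 1194, 1566, …, b_{16} = 5478.
Summing i = 1..16 (16 terms) gives 26888.

26888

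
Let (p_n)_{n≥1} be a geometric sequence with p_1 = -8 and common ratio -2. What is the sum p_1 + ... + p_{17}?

-349528

p_n = (-8)·(-2)^(n-1).
S = (-8)·((-2)^17 - 1)/(-2 - 1) = (-8)·(-131072 - 1)/(-3) = -349528.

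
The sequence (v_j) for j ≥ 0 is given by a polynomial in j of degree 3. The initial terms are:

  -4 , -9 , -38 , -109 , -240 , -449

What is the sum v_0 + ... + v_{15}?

1st diffs: -5, -29, -71, -131, -209.
2nd diffs: -24, -42, -60, -78.
3rd diffs: -18, -18, -18 (constant).
So v_j = -3j^3 - 3j^2 + j - 4.
Continuing: …, -754, -1173, -1724, -2425, …, v_{15} = -10789.
Summing j = 0..15 (16 terms) gives -46864.

-46864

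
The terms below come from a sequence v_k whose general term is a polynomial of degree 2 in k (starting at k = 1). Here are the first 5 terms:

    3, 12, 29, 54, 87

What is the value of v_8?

1st diffs: 9, 17, 25, 33.
2nd diffs: 8, 8, 8 (constant).
Newton forward-difference form: v_k = 3 + 9·C(k-1,1) + 8·C(k-1,2).
At k = 8: k-1 = 7, so v_8 = 3 + 63 + 168 = 234.

234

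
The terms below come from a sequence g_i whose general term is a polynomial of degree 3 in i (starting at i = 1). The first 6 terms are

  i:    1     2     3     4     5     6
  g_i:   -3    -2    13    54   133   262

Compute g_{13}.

3573

1st diffs: 1, 15, 41, 79, 129.
2nd diffs: 14, 26, 38, 50.
3rd diffs: 12, 12, 12 (constant).
So g_i = 2i^3 - 5i^2 + 2i - 2.
Evaluating at i = 13 gives g_{13} = 3573.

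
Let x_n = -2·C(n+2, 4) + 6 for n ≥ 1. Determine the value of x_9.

-654

C(11, 4) = 330, so x_9 = -654.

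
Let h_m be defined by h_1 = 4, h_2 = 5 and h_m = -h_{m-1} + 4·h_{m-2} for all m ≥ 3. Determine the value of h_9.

691

h_3 = 11; h_4 = 9; h_5 = 35; h_6 = 1; h_7 = 139; h_8 = -135; h_9 = 691.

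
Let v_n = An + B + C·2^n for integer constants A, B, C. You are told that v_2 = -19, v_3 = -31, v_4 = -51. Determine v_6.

Write the equations: 2A + B + 4C = -19; 3A + B + 8C = -31; 4A + B + 16C = -51.
Subtracting the first from the second: A + 4C = -12.
Subtracting the second from the third: A + 8C = -20.
Solving: C = -2, A = -4, then B = -3.
Hence v_6 = -4·6 + (-3) + (-2)·64 = -155.

-155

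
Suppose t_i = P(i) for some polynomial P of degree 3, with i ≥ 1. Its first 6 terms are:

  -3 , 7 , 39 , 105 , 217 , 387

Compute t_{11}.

2527

1st diffs: 10, 32, 66, 112, 170.
2nd diffs: 22, 34, 46, 58.
3rd diffs: 12, 12, 12 (constant).
Newton forward-difference form: t_i = -3 + 10·C(i-1,1) + 22·C(i-1,2) + 12·C(i-1,3).
At i = 11: i-1 = 10, so t_{11} = -3 + 100 + 990 + 1440 = 2527.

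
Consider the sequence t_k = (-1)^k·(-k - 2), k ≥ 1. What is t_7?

(-1)^7 = -1; -k - 2 at k=7 is -9; so t_7 = 9.

9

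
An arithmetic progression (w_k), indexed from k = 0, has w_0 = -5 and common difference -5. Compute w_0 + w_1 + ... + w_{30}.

-2480

w_k = -5 + (k - 0)·(-5).
w_{30} = -155; S = 31·(-5 + (-155))/2 = -2480.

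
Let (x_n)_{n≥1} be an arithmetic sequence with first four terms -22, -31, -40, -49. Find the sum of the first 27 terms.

-3753

Common difference d = -9.
x_n = -22 + (n - 1)·(-9).
x_{27} = -256; S = 27·(-22 + (-256))/2 = -3753.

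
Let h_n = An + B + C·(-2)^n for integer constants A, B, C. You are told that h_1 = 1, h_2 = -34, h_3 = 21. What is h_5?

At n = 1, 2, 3: A + B - 2C = 1; 2A + B + 4C = -34; 3A + B - 8C = 21.
Subtracting the first from the second: A + 6C = -35.
Subtracting the second from the third: A - 12C = 55.
Solving: C = -5, A = -5, then B = -4.
Therefore h_5 = -25 + (-4) + (-5)·(-32) = 131.

131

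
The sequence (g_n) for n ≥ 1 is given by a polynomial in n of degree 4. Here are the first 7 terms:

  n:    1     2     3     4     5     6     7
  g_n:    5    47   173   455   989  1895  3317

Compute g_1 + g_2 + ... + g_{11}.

51073

1st diffs: 42, 126, 282, 534, 906, 1422.
2nd diffs: 84, 156, 252, 372, 516.
3rd diffs: 72, 96, 120, 144.
4th diffs: 24, 24, 24 (constant).
So g_n = n^4 + 2n^3 + 5n^2 - 2n - 1.
Continuing: 5423, 8405, 12479, 17885.
Summing n = 1..11 (11 terms) gives 51073.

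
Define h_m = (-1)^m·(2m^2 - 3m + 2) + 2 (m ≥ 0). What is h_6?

(-1)^6 = 1; 2m^2 - 3m + 2 at m=6 is 56; so h_6 = 58.

58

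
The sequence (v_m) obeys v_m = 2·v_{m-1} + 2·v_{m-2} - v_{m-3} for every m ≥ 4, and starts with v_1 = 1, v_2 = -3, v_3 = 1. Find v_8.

Iterate the recurrence:
v_4 = -5  v_5 = -5  v_6 = -21  v_7 = -47  v_8 = -131.

-131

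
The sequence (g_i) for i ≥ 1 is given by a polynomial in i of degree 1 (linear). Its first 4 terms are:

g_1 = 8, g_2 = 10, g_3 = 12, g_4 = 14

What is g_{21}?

48

1st diffs: 2, 2, 2 (constant).
So g_i = 2i + 6.
Evaluating at i = 21 gives g_{21} = 48.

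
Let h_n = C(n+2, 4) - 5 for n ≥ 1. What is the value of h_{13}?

C(15, 4) = 1365, so h_{13} = 1360.

1360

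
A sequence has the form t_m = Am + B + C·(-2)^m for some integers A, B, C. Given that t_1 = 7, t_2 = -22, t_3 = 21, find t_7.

481

Write the equations: A + B - 2C = 7; 2A + B + 4C = -22; 3A + B - 8C = 21.
Subtracting the first from the second: A + 6C = -29.
Subtracting the second from the third: A - 12C = 43.
Solving: C = -4, A = -5, then B = 4.
So t_m = -5·m + 4 + (-4)·(-2)^m; at m=7 this is 481.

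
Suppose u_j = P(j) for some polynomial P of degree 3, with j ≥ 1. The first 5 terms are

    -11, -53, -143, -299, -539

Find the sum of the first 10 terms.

-11540

1st diffs: -42, -90, -156, -240.
2nd diffs: -48, -66, -84.
3rd diffs: -18, -18 (constant).
So u_j = -3j^3 - 6j^2 - 3j + 1.
Continuing: …, -881, -1343, -1943, -2699, …, u_{10} = -3629.
Summing j = 1..10 (10 terms) gives -11540.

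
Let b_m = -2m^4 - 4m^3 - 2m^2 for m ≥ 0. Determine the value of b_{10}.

-24200

b_{10} = -2·10^4 - 4·10^3 - 2·10^2 = -24200.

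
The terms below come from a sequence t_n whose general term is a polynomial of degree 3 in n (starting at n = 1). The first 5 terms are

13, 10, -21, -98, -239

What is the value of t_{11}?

1st diffs: -3, -31, -77, -141.
2nd diffs: -28, -46, -64.
3rd diffs: -18, -18 (constant).
So t_n = -3n^3 + 4n^2 + 6n + 6.
Evaluating at n = 11 gives t_{11} = -3437.

-3437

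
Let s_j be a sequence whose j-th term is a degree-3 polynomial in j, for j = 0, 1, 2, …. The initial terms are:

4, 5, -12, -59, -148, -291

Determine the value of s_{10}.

-2236

1st diffs: 1, -17, -47, -89, -143.
2nd diffs: -18, -30, -42, -54.
3rd diffs: -12, -12, -12 (constant).
Newton forward-difference form: s_j = 4 + 1·C(j,1) + (-18)·C(j,2) + (-12)·C(j,3).
At j = 10: j = 10, so s_{10} = 4 + 10 - 810 - 1440 = -2236.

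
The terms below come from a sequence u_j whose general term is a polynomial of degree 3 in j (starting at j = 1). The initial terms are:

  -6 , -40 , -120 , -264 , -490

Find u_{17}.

-16150

1st diffs: -34, -80, -144, -226.
2nd diffs: -46, -64, -82.
3rd diffs: -18, -18 (constant).
Newton forward-difference form: u_j = -6 + (-34)·C(j-1,1) + (-46)·C(j-1,2) + (-18)·C(j-1,3).
At j = 17: j-1 = 16, so u_{17} = -6 - 544 - 5520 - 10080 = -16150.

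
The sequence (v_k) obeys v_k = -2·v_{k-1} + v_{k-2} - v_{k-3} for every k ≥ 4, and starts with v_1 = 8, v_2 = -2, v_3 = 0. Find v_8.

-356

Iterate the recurrence:
v_4 = -10;  v_5 = 22;  v_6 = -54;  v_7 = 140;  v_8 = -356.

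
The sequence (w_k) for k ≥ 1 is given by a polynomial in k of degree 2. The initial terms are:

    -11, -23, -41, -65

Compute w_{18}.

-1031

1st diffs: -12, -18, -24.
2nd diffs: -6, -6 (constant).
Newton forward-difference form: w_k = -11 + (-12)·C(k-1,1) + (-6)·C(k-1,2).
At k = 18: k-1 = 17, so w_{18} = -11 - 204 - 816 = -1031.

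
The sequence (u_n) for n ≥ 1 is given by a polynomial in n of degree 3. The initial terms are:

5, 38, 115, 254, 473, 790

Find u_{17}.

15893

1st diffs: 33, 77, 139, 219, 317.
2nd diffs: 44, 62, 80, 98.
3rd diffs: 18, 18, 18 (constant).
Newton forward-difference form: u_n = 5 + 33·C(n-1,1) + 44·C(n-1,2) + 18·C(n-1,3).
At n = 17: n-1 = 16, so u_{17} = 5 + 528 + 5280 + 10080 = 15893.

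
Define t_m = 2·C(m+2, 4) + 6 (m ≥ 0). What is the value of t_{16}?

C(18, 4) = 3060, so t_{16} = 6126.

6126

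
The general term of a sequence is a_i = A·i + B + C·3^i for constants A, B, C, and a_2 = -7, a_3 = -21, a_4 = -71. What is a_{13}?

Plug in i = 2, 3, 4: 2A + B + 9C = -7; 3A + B + 27C = -21; 4A + B + 81C = -71.
Subtracting the first from the second: A + 18C = -14.
Subtracting the second from the third: A + 54C = -50.
Solving: C = -1, A = 4, then B = -6.
Hence a_{13} = 4·13 + (-6) + (-1)·1594323 = -1594277.

-1594277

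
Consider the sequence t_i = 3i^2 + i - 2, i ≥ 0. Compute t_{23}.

1608

t_{23} = 3·23^2 + 1·23 - 2 = 1608.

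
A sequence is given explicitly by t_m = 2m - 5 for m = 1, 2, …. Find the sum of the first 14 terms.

Over m = 1..14: Σm = 105.
Total = (2)·105 + (-5)·14 = 140.

140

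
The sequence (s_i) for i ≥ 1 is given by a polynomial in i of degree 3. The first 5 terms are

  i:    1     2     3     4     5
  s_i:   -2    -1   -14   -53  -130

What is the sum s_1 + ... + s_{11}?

-6237

1st diffs: 1, -13, -39, -77.
2nd diffs: -14, -26, -38.
3rd diffs: -12, -12 (constant).
Newton forward-difference form: s_i = -2 + 1·C(i-1,1) + (-14)·C(i-1,2) + (-12)·C(i-1,3).
Continuing: …, -257, -446, -709, -1058, …, s_{11} = -2062.
Summing i = 1..11 (11 terms) gives -6237.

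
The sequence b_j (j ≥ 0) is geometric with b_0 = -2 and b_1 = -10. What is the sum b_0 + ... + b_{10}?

Common ratio r = 5.
b_j = (-2)·5^(j-0).
S = (-2)·(5^11 - 1)/(5 - 1) = (-2)·(48828125 - 1)/(4) = -24414062.

-24414062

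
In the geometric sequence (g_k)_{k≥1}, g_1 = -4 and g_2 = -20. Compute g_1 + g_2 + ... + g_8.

-390624

Common ratio r = 5.
g_k = (-4)·5^(k-1).
S = (-4)·(5^8 - 1)/(5 - 1) = (-4)·(390625 - 1)/(4) = -390624.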